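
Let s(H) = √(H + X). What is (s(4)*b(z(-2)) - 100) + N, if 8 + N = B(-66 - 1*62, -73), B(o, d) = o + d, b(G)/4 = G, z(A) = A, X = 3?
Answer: -309 - 8*√7 ≈ -330.17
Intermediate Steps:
s(H) = √(3 + H) (s(H) = √(H + 3) = √(3 + H))
b(G) = 4*G
B(o, d) = d + o
N = -209 (N = -8 + (-73 + (-66 - 1*62)) = -8 + (-73 + (-66 - 62)) = -8 + (-73 - 128) = -8 - 201 = -209)
(s(4)*b(z(-2)) - 100) + N = (√(3 + 4)*(4*(-2)) - 100) - 209 = (√7*(-8) - 100) - 209 = (-8*√7 - 100) - 209 = (-100 - 8*√7) - 209 = -309 - 8*√7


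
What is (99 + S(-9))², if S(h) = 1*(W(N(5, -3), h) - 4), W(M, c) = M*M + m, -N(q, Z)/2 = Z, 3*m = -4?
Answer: 151321/9 ≈ 16813.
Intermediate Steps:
m = -4/3 (m = (⅓)*(-4) = -4/3 ≈ -1.3333)
N(q, Z) = -2*Z
W(M, c) = -4/3 + M² (W(M, c) = M*M - 4/3 = M² - 4/3 = -4/3 + M²)
S(h) = 92/3 (S(h) = 1*((-4/3 + (-2*(-3))²) - 4) = 1*((-4/3 + 6²) - 4) = 1*((-4/3 + 36) - 4) = 1*(104/3 - 4) = 1*(92/3) = 92/3)
(99 + S(-9))² = (99 + 92/3)² = (389/3)² = 151321/9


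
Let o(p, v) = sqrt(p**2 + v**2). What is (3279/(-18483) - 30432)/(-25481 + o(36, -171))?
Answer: 4777500087245/4000034326664 + 1687433805*sqrt(377)/4000034326664 ≈ 1.2026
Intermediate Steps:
(3279/(-18483) - 30432)/(-25481 + o(36, -171)) = (3279/(-18483) - 30432)/(-25481 + sqrt(36**2 + (-171)**2)) = (3279*(-1/18483) - 30432)/(-25481 + sqrt(1296 + 29241)) = (-1093/6161 - 30432)/(-25481 + sqrt(30537)) = -187492645/(6161*(-25481 + 9*sqrt(377)))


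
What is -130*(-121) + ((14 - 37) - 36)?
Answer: 15671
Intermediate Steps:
-130*(-121) + ((14 - 37) - 36) = 15730 + (-23 - 36) = 15730 - 59 = 15671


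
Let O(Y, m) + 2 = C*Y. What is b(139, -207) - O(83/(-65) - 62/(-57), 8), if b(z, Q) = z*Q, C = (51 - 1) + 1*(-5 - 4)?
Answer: -106567814/3705 ≈ -28763.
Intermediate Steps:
C = 41 (C = 50 + 1*(-9) = 50 - 9 = 41)
b(z, Q) = Q*z
O(Y, m) = -2 + 41*Y
b(139, -207) - O(83/(-65) - 62/(-57), 8) = -207*139 - (-2 + 41*(83/(-65) - 62/(-57))) = -28773 - (-2 + 41*(83*(-1/65) - 62*(-1/57))) = -28773 - (-2 + 41*(-83/65 + 62/57)) = -28773 - (-2 + 41*(-701/3705)) = -28773 - (-2 - 28741/3705) = -28773 - 1*(-36151/3705) = -28773 + 36151/3705 = -106567814/3705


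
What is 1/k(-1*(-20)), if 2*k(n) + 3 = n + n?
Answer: 2/37 ≈ 0.054054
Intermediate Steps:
k(n) = -3/2 + n (k(n) = -3/2 + (n + n)/2 = -3/2 + (2*n)/2 = -3/2 + n)
1/k(-1*(-20)) = 1/(-3/2 - 1*(-20)) = 1/(-3/2 + 20) = 1/(37/2) = 2/37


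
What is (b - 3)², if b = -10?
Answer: 169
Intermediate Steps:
(b - 3)² = (-10 - 3)² = (-13)² = 169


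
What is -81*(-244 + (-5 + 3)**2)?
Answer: 19440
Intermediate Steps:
-81*(-244 + (-5 + 3)**2) = -81*(-244 + (-2)**2) = -81*(-244 + 4) = -81*(-240) = 19440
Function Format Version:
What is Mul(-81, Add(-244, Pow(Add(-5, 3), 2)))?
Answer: 19440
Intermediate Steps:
Mul(-81, Add(-244, Pow(Add(-5, 3), 2))) = Mul(-81, Add(-244, Pow(-2, 2))) = Mul(-81, Add(-244, 4)) = Mul(-81, -240) = 19440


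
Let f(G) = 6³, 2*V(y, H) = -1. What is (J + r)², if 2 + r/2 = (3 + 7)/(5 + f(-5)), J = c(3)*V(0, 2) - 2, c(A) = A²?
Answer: 21169201/195364 ≈ 108.36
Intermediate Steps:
V(y, H) = -½ (V(y, H) = (½)*(-1) = -½)
f(G) = 216
J = -13/2 (J = 3²*(-½) - 2 = 9*(-½) - 2 = -9/2 - 2 = -13/2 ≈ -6.5000)
r = -864/221 (r = -4 + 2*((3 + 7)/(5 + 216)) = -4 + 2*(10/221) = -4 + 20/221 = -864/221 ≈ -3.9095)
(J + r)² = (-13/2 - 864/221)² = (-4601/442)² = 21169201/195364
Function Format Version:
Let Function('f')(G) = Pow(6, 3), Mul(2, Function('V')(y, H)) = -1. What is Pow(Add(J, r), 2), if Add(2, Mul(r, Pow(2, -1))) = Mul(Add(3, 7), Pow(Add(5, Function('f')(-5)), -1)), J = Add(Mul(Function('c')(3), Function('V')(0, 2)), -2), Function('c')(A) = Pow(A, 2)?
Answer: Rational(21169201, 195364) ≈ 108.36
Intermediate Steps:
Function('V')(y, H) = Rational(-1, 2) (Function('V')(y, H) = Mul(Rational(1, 2), -1) = Rational(-1, 2))
Function('f')(G) = 216
J = Rational(-13, 2) (J = Add(Mul(Pow(3, 2), Rational(-1, 2)), -2) = Add(Mul(9, Rational(-1, 2)), -2) = Add(Rational(-9, 2), -2) = Rational(-13, 2) ≈ -6.5000)
r = Rational(-864, 221) (r = Add(-4, Mul(2, Mul(Add(3, 7), Pow(Add(5, 216), -1)))) = Add(-4, Mul(2, Mul(10, Pow(221, -1)))) = Add(-4, Mul(2, Mul(10, Rational(1, 221)))) = Add(-4, Mul(2, Rational(10, 221))) = Add(-4, Rational(20, 221)) = Rational(-864, 221) ≈ -3.9095)
Pow(Add(J, r), 2) = Pow(Add(Rational(-13, 2), Rational(-864, 221)), 2) = Pow(Rational(-4601, 442), 2) = Rational(21169201, 195364)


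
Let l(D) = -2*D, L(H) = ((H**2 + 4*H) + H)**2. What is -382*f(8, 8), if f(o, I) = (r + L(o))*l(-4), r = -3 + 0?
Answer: -33044528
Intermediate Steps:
r = -3
L(H) = (H**2 + 5*H)**2
f(o, I) = -24 + 8*o**2*(5 + o)**2 (f(o, I) = (-3 + o**2*(5 + o)**2)*(-2*(-4)) = (-3 + o**2*(5 + o)**2)*8 = -24 + 8*o**2*(5 + o)**2)
-382*f(8, 8) = -382*(-24 + 8*8**2*(5 + 8)**2) = -382*(-24 + 8*64*13**2) = -382*(-24 + 8*64*169) = -382*(-24 + 86528) = -382*86504 = -33044528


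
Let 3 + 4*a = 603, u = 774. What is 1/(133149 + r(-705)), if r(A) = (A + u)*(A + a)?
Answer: 1/94854 ≈ 1.0543e-5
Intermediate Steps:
a = 150 (a = -¾ + (¼)*603 = -¾ + 603/4 = 150)
r(A) = (150 + A)*(774 + A) (r(A) = (A + 774)*(A + 150) = (774 + A)*(150 + A) = (150 + A)*(774 + A))
1/(133149 + r(-705)) = 1/(133149 + (116100 + (-705)² + 924*(-705))) = 1/(133149 + (116100 + 497025 - 651420)) = 1/(133149 - 38295) = 1/94854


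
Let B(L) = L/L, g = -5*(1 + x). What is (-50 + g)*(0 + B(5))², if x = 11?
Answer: -110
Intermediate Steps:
g = -60 (g = -5*(1 + 11) = -5*12 = -60)
B(L) = 1
(-50 + g)*(0 + B(5))² = (-50 - 60)*(0 + 1)² = -110*1² = -110*1 = -110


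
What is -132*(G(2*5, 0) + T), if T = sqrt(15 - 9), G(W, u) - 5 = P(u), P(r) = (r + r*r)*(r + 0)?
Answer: -660 - 132*sqrt(6) ≈ -983.33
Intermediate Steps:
P(r) = r*(r + r**2) (P(r) = (r + r**2)*r = r*(r + r**2))
G(W, u) = 5 + u**2*(1 + u)
T = sqrt(6) ≈ 2.4495
-132*(G(2*5, 0) + T) = -132*((5 + 0**2*(1 + 0)) + sqrt(6)) = -132*((5 + 0*1) + sqrt(6)) = -132*((5 + 0) + sqrt(6)) = -132*(5 + sqrt(6)) = -660 - 132*sqrt(6)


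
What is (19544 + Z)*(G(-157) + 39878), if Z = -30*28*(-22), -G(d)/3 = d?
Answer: 1534230376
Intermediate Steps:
G(d) = -3*d
Z = 18480 (Z = -840*(-22) = 18480)
(19544 + Z)*(G(-157) + 39878) = (19544 + 18480)*(-3*(-157) + 39878) = 38024*(471 + 39878) = 38024*40349 = 1534230376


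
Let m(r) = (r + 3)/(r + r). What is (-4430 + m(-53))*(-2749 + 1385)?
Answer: 320219460/53 ≈ 6.0419e+6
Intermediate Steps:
m(r) = (3 + r)/(2*r) (m(r) = (3 + r)/((2*r)) = (3 + r)*(1/(2*r)) = (3 + r)/(2*r))
(-4430 + m(-53))*(-2749 + 1385) = (-4430 + (1/2)*(3 - 53)/(-53))*(-2749 + 1385) = (-4430 + (1/2)*(-1/53)*(-50))*(-1364) = (-4430 + 25/53)*(-1364) = -234765/53*(-1364) = 320219460/53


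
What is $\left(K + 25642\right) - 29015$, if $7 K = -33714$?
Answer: $- \frac{57325}{7} \approx -8189.3$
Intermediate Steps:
$K = - \frac{33714}{7}$ ($K = \frac{1}{7} \left(-33714\right) = - \frac{33714}{7} \approx -4816.3$)
$\left(K + 25642\right) - 29015 = \left(- \frac{33714}{7} + 25642\right) - 29015 = \frac{145780}{7} - 29015 = - \frac{57325}{7}$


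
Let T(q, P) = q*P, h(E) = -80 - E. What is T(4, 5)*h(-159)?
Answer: 1580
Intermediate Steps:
T(q, P) = P*q
T(4, 5)*h(-159) = (5*4)*(-80 - 1*(-159)) = 20*(-80 + 159) = 20*79 = 1580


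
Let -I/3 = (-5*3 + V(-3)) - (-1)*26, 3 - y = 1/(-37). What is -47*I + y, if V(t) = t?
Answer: 41848/37 ≈ 1131.0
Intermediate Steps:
y = 112/37 (y = 3 - 1/(-37) = 3 - 1*(-1/37) = 3 + 1/37 = 112/37 ≈ 3.0270)
I = -24 (I = -3*((-5*3 - 3) - (-1)*26) = -3*((-15 - 3) - 1*(-26)) = -3*(-18 + 26) = -3*8 = -24)
-47*I + y = -47*(-24) + 112/37 = 1128 + 112/37 = 41848/37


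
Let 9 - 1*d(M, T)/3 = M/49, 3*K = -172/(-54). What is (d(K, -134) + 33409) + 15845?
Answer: 65198677/1323 ≈ 49281.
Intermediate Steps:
K = 86/81 (K = (-172/(-54))/3 = (-172*(-1/54))/3 = (⅓)*(86/27) = 86/81 ≈ 1.0617)
d(M, T) = 27 - 3*M/49
(d(K, -134) + 33409) + 15845 = ((27 - 3/49*86/81) + 33409) + 15845 = ((27 - 86/1323) + 33409) + 15845 = (35635/1323 + 33409) + 15845 = 44235742/1323 + 15845 = 65198677/1323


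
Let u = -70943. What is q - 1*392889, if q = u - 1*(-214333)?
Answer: -249499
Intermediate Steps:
q = 143390 (q = -70943 - 1*(-214333) = -70943 + 214333 = 143390)
q - 1*392889 = 143390 - 1*392889 = 143390 - 392889 = -249499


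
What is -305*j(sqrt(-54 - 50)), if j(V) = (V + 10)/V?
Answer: -305 + 1525*I*sqrt(26)/26 ≈ -305.0 + 299.08*I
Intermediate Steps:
j(V) = (10 + V)/V
-305*j(sqrt(-54 - 50)) = -305*(10 + sqrt(-54 - 50))/(sqrt(-54 - 50)) = -305*(10 + sqrt(-104))/(sqrt(-104)) = -305*(10 + 2*I*sqrt(26))/(2*I*sqrt(26)) = -305*(-I*sqrt(26)/52)*(10 + 2*I*sqrt(26)) = -(-305)*I*sqrt(26)*(10 + 2*I*sqrt(26))/52 = 305*I*sqrt(26)*(10 + 2*I*sqrt(26))/52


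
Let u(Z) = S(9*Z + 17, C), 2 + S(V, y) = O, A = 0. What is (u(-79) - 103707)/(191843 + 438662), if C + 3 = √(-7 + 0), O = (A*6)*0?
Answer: -103709/630505 ≈ -0.16449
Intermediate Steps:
O = 0 (O = (0*6)*0 = 0*0 = 0)
C = -3 + I*√7 (C = -3 + √(-7 + 0) = -3 + √(-7) = -3 + I*√7 ≈ -3.0 + 2.6458*I)
S(V, y) = -2 (S(V, y) = -2 + 0 = -2)
u(Z) = -2
(u(-79) - 103707)/(191843 + 438662) = (-2 - 103707)/(191843 + 438662) = -103709/630505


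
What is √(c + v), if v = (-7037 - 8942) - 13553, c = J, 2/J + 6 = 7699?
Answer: I*√35668778818/1099 ≈ 171.85*I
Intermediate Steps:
J = 2/7693 (J = 2/(-6 + 7699) = 2/7693 ≈ 0.00025998)
c = 2/7693 ≈ 0.00025998
v = -29532 (v = -15979 - 13553 = -29532)
√(c + v) = √(2/7693 - 29532) = √(-227189674/7693) = I*√35668778818/1099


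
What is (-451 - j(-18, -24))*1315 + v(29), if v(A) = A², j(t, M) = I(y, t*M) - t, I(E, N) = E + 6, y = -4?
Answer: -618524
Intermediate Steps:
I(E, N) = 6 + E
j(t, M) = 2 - t (j(t, M) = (6 - 4) - t = 2 - t)
(-451 - j(-18, -24))*1315 + v(29) = (-451 - (2 - 1*(-18)))*1315 + 29² = (-451 - (2 + 18))*1315 + 841 = (-451 - 1*20)*1315 + 841 = (-451 - 20)*1315 + 841 = -471*1315 + 841 = -619365 + 841 = -618524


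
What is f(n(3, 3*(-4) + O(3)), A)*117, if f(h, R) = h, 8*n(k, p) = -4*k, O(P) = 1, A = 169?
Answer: -351/2 ≈ -175.50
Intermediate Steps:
n(k, p) = -k/2 (n(k, p) = (-4*k)/8 = -k/2)
f(n(3, 3*(-4) + O(3)), A)*117 = -½*3*117 = -3/2*117 = -351/2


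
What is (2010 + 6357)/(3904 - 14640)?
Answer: -8367/10736 ≈ -0.77934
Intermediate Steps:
(2010 + 6357)/(3904 - 14640) = 8367/(-10736) = 8367*(-1/10736) = -8367/10736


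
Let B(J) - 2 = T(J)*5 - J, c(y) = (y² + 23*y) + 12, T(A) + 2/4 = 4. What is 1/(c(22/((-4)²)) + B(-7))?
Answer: 64/4609 ≈ 0.013886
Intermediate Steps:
T(A) = 7/2 (T(A) = -½ + 4 = 7/2)
c(y) = 12 + y² + 23*y
B(J) = 39/2 - J (B(J) = 2 + ((7/2)*5 - J) = 2 + (35/2 - J) = 39/2 - J)
1/(c(22/((-4)²)) + B(-7)) = 1/((12 + (22/((-4)²))² + 23*(22/((-4)²))) + (39/2 - 1*(-7))) = 1/((12 + (22/16)² + 23*(22/16)) + (39/2 + 7)) = 1/((12 + (22*(1/16))² + 23*(22*(1/16))) + 53/2) = 1/((12 + (11/8)² + 23*(11/8)) + 53/2) = 1/((12 + 121/64 + 253/8) + 53/2) = 1/(2913/64 + 53/2) = 1/(4609/64) = 64/4609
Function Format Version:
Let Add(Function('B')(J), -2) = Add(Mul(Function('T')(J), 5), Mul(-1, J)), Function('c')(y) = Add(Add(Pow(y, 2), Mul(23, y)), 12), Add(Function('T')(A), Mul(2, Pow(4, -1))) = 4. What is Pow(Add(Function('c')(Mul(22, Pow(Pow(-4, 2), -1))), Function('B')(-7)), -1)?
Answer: Rational(64, 4609) ≈ 0.013886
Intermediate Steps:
Function('T')(A) = Rational(7, 2) (Function('T')(A) = Add(Rational(-1, 2), 4) = Rational(7, 2))
Function('c')(y) = Add(12, Pow(y, 2), Mul(23, y))
Function('B')(J) = Add(Rational(39, 2), Mul(-1, J)) (Function('B')(J) = Add(2, Add(Mul(Rational(7, 2), 5), Mul(-1, J))) = Add(2, Add(Rational(35, 2), Mul(-1, J))) = Add(Rational(39, 2), Mul(-1, J)))
Pow(Add(Function('c')(Mul(22, Pow(Pow(-4, 2), -1))), Function('B')(-7)), -1) = Pow(Add(Add(12, Pow(Mul(22, Pow(Pow(-4, 2), -1)), 2), Mul(23, Mul(22, Pow(Pow(-4, 2), -1)))), Add(Rational(39, 2), Mul(-1, -7))), -1) = Pow(Add(Add(12, Pow(Mul(22, Pow(16, -1)), 2), Mul(23, Mul(22, Pow(16, -1)))), Add(Rational(39, 2), 7)), -1) = Pow(Add(Add(12, Pow(Mul(22, Rational(1, 16)), 2), Mul(23, Mul(22, Rational(1, 16)))), Rational(53, 2)), -1) = Pow(Add(Add(12, Pow(Rational(11, 8), 2), Mul(23, Rational(11, 8))), Rational(53, 2)), -1) = Pow(Add(Add(12, Rational(121, 64), Rational(253, 8)), Rational(53, 2)), -1) = Pow(Add(Rational(2913, 64), Rational(53, 2)), -1) = Pow(Rational(4609, 64), -1) = Rational(64, 4609)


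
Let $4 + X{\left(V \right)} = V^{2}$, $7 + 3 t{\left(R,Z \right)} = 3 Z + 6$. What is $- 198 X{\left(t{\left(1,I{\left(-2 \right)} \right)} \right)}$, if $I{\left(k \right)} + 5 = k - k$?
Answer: $-4840$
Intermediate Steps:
$I{\left(k \right)} = -5$ ($I{\left(k \right)} = -5 + \left(k - k\right) = -5 + 0 = -5$)
$t{\left(R,Z \right)} = - \frac{1}{3} + Z$ ($t{\left(R,Z \right)} = - \frac{7}{3} + \frac{3 Z + 6}{3} = - \frac{7}{3} + \frac{6 + 3 Z}{3} = - \frac{7}{3} + \left(2 + Z\right) = - \frac{1}{3} + Z$)
$X{\left(V \right)} = -4 + V^{2}$
$- 198 X{\left(t{\left(1,I{\left(-2 \right)} \right)} \right)} = - 198 \left(-4 + \left(- \frac{1}{3} - 5\right)^{2}\right) = - 198 \left(-4 + \left(- \frac{16}{3}\right)^{2}\right) = - 198 \left(-4 + \frac{256}{9}\right) = \left(-198\right) \frac{220}{9} = -4840$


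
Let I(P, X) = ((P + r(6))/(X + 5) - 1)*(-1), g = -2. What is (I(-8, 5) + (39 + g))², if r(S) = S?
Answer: 36481/25 ≈ 1459.2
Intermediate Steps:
I(P, X) = 1 - (6 + P)/(5 + X) (I(P, X) = ((P + 6)/(X + 5) - 1)*(-1) = ((6 + P)/(5 + X) - 1)*(-1) = (-1 + (6 + P)/(5 + X))*(-1) = 1 - (6 + P)/(5 + X))
(I(-8, 5) + (39 + g))² = ((-1 + 5 - 1*(-8))/(5 + 5) + (39 - 2))² = ((-1 + 5 + 8)/10 + 37)² = ((⅒)*12 + 37)² = (6/5 + 37)² = (191/5)² = 36481/25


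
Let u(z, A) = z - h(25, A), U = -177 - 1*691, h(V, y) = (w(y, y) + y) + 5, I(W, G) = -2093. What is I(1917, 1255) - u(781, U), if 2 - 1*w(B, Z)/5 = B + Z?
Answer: 4953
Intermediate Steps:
w(B, Z) = 10 - 5*B - 5*Z (w(B, Z) = 10 - 5*(B + Z) = 10 + (-5*B - 5*Z) = 10 - 5*B - 5*Z)
h(V, y) = 15 - 9*y (h(V, y) = ((10 - 5*y - 5*y) + y) + 5 = ((10 - 10*y) + y) + 5 = (10 - 9*y) + 5 = 15 - 9*y)
U = -868 (U = -177 - 691 = -868)
u(z, A) = -15 + z + 9*A (u(z, A) = z - (15 - 9*A) = z + (-15 + 9*A) = -15 + z + 9*A)
I(1917, 1255) - u(781, U) = -2093 - (-15 + 781 + 9*(-868)) = -2093 - (-15 + 781 - 7812) = -2093 - 1*(-7046) = -2093 + 7046 = 4953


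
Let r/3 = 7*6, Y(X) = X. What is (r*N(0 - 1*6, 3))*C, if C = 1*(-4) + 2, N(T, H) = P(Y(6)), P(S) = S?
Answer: -1512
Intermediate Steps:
N(T, H) = 6
r = 126 (r = 3*(7*6) = 3*42 = 126)
C = -2 (C = -4 + 2 = -2)
(r*N(0 - 1*6, 3))*C = (126*6)*(-2) = 756*(-2) = -1512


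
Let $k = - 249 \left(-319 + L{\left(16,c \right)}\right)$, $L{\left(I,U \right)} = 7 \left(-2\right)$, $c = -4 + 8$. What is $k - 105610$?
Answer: $-22693$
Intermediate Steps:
$c = 4$
$L{\left(I,U \right)} = -14$
$k = 82917$ ($k = - 249 \left(-319 - 14\right) = \left(-249\right) \left(-333\right) = 82917$)
$k - 105610 = 82917 - 105610 = -22693$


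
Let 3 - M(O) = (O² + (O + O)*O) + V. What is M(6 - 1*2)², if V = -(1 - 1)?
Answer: 2025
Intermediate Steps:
V = 0 (V = -1*0 = 0)
M(O) = 3 - 3*O² (M(O) = 3 - ((O² + (O + O)*O) + 0) = 3 - ((O² + (2*O)*O) + 0) = 3 - ((O² + 2*O²) + 0) = 3 - (3*O² + 0) = 3 - 3*O²)
M(6 - 1*2)² = (3 - 3*(6 - 1*2)²)² = (3 - 3*(6 - 2)²)² = (3 - 3*4²)² = (3 - 3*16)² = (3 - 48)² = (-45)² = 2025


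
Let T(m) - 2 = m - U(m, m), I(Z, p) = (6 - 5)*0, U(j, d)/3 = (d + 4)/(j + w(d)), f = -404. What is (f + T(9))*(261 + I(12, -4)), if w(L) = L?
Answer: -206277/2 ≈ -1.0314e+5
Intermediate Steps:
U(j, d) = 3*(4 + d)/(d + j) (U(j, d) = 3*((d + 4)/(j + d)) = 3*((4 + d)/(d + j)) = 3*(4 + d)/(d + j))
I(Z, p) = 0 (I(Z, p) = 1*0 = 0)
T(m) = 2 + m - 3*(4 + m)/(2*m) (T(m) = 2 + (m - 3*(4 + m)/(m + m)) = 2 + (m - 3*(4 + m)/(2*m)) = 2 + m - 3*(4 + m)/(2*m))
(f + T(9))*(261 + I(12, -4)) = (-404 + (½ + 9 - 6/9))*(261 + 0) = (-404 + (½ + 9 - 6*⅑))*261 = (-404 + (½ + 9 - ⅔))*261 = (-404 + 53/6)*261 = -2371/6*261 = -206277/2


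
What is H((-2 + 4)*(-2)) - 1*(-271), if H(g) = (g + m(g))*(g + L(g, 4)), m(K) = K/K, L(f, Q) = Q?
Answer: 271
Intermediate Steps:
m(K) = 1
H(g) = (1 + g)*(4 + g) (H(g) = (g + 1)*(g + 4) = (1 + g)*(4 + g))
H((-2 + 4)*(-2)) - 1*(-271) = (4 + ((-2 + 4)*(-2))² + 5*((-2 + 4)*(-2))) - 1*(-271) = (4 + (2*(-2))² + 5*(2*(-2))) + 271 = (4 + (-4)² + 5*(-4)) + 271 = (4 + 16 - 20) + 271 = 0 + 271 = 271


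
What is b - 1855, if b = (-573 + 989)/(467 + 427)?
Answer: -828977/447 ≈ -1854.5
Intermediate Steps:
b = 208/447 (b = 416/894 = 416*(1/894) = 208/447 ≈ 0.46532)
b - 1855 = 208/447 - 1855 = -828977/447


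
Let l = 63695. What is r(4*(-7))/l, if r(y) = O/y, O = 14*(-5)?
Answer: 1/25478 ≈ 3.9250e-5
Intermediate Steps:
O = -70
r(y) = -70/y
r(4*(-7))/l = -70/(4*(-7))/63695 = -70/(-28)*(1/63695) = -70*(-1/28)*(1/63695) = (5/2)*(1/63695) = 1/25478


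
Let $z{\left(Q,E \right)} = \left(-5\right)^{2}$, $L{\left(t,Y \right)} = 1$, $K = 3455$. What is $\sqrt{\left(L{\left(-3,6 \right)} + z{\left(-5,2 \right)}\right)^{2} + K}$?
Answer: $9 \sqrt{51} \approx 64.273$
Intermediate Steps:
$z{\left(Q,E \right)} = 25$
$\sqrt{\left(L{\left(-3,6 \right)} + z{\left(-5,2 \right)}\right)^{2} + K} = \sqrt{\left(1 + 25\right)^{2} + 3455} = \sqrt{26^{2} + 3455} = \sqrt{676 + 3455} = \sqrt{4131} = 9 \sqrt{51}$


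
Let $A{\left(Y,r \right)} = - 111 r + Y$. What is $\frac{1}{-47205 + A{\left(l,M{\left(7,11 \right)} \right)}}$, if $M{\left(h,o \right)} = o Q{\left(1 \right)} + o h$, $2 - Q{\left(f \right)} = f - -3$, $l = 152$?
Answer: $- \frac{1}{53158} \approx -1.8812 \cdot 10^{-5}$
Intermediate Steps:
$Q{\left(f \right)} = -1 - f$ ($Q{\left(f \right)} = 2 - \left(f - -3\right) = 2 - \left(f + 3\right) = 2 - \left(3 + f\right) = -1 - f$)
$M{\left(h,o \right)} = - 2 o + h o$ ($M{\left(h,o \right)} = o \left(-1 - 1\right) + o h = o \left(-1 - 1\right) + h o = o \left(-2\right) + h o = - 2 o + h o$)
$A{\left(Y,r \right)} = Y - 111 r$
$\frac{1}{-47205 + A{\left(l,M{\left(7,11 \right)} \right)}} = \frac{1}{-47205 + \left(152 - 111 \cdot 11 \left(-2 + 7\right)\right)} = \frac{1}{-47205 + \left(152 - 111 \cdot 11 \cdot 5\right)} = \frac{1}{-47205 + \left(152 - 6105\right)} = \frac{1}{-47205 - 5953} = \frac{1}{-53158} = - \frac{1}{53158}$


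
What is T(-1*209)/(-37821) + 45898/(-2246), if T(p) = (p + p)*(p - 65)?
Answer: -996573565/42472983 ≈ -23.464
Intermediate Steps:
T(p) = 2*p*(-65 + p) (T(p) = (2*p)*(-65 + p) = 2*p*(-65 + p))
T(-1*209)/(-37821) + 45898/(-2246) = (2*(-1*209)*(-65 - 1*209))/(-37821) + 45898/(-2246) = (2*(-209)*(-65 - 209))*(-1/37821) + 45898*(-1/2246) = (2*(-209)*(-274))*(-1/37821) - 22949/1123 = 114532*(-1/37821) - 22949/1123 = -114532/37821 - 22949/1123 = -996573565/42472983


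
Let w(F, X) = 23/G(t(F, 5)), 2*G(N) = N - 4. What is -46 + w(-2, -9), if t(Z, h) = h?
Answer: 0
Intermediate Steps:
G(N) = -2 + N/2 (G(N) = (N - 4)/2 = (-4 + N)/2 = -2 + N/2)
w(F, X) = 46 (w(F, X) = 23/(-2 + (½)*5) = 23/(-2 + 5/2) = 23/(½) = 23*2 = 46)
-46 + w(-2, -9) = -46 + 46 = 0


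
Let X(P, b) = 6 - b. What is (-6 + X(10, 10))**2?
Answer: 100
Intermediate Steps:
(-6 + X(10, 10))**2 = (-6 + (6 - 1*10))**2 = (-6 + (6 - 10))**2 = (-6 - 4)**2 = (-10)**2 = 100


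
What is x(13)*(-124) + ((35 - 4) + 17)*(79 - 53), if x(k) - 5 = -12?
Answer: 2116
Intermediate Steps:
x(k) = -7 (x(k) = 5 - 12 = -7)
x(13)*(-124) + ((35 - 4) + 17)*(79 - 53) = -7*(-124) + ((35 - 4) + 17)*(79 - 53) = 868 + (31 + 17)*26 = 868 + 48*26 = 868 + 1248 = 2116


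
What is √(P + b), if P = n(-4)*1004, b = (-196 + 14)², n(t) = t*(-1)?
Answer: 2*√9285 ≈ 192.72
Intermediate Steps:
n(t) = -t
b = 33124 (b = (-182)² = 33124)
P = 4016 (P = -1*(-4)*1004 = 4*1004 = 4016)
√(P + b) = √(4016 + 33124) = √37140 = 2*√9285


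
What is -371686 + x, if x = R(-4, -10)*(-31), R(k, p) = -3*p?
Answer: -372616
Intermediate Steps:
x = -930 (x = -3*(-10)*(-31) = 30*(-31) = -930)
-371686 + x = -371686 - 930 = -372616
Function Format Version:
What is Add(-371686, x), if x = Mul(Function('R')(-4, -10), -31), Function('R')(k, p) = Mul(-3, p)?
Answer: -372616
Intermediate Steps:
x = -930 (x = Mul(Mul(-3, -10), -31) = Mul(30, -31) = -930)
Add(-371686, x) = Add(-371686, -930) = -372616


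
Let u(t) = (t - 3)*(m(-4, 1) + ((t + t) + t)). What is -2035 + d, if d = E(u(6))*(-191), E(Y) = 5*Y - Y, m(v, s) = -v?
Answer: -52459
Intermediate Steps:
u(t) = (-3 + t)*(4 + 3*t) (u(t) = (t - 3)*(-1*(-4) + ((t + t) + t)) = (-3 + t)*(4 + (2*t + t)) = (-3 + t)*(4 + 3*t))
E(Y) = 4*Y
d = -50424 (d = (4*(-12 - 5*6 + 3*6²))*(-191) = (4*(-12 - 30 + 3*36))*(-191) = (4*(-12 - 30 + 108))*(-191) = (4*66)*(-191) = 264*(-191) = -50424)
-2035 + d = -2035 - 50424 = -52459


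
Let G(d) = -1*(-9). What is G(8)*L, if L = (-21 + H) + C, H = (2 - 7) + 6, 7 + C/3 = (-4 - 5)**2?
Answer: 1818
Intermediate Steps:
C = 222 (C = -21 + 3*(-4 - 5)**2 = -21 + 3*(-9)**2 = -21 + 3*81 = -21 + 243 = 222)
H = 1 (H = -5 + 6 = 1)
G(d) = 9
L = 202 (L = (-21 + 1) + 222 = -20 + 222 = 202)
G(8)*L = 9*202 = 1818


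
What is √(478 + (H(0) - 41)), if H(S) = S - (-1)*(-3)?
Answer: √434 ≈ 20.833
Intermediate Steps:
H(S) = -3 + S (H(S) = S - 1*3 = S - 3 = -3 + S)
√(478 + (H(0) - 41)) = √(478 + ((-3 + 0) - 41)) = √(478 + (-3 - 41)) = √(478 - 44) = √434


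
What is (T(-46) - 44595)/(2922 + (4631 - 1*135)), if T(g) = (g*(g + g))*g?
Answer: -239267/7418 ≈ -32.255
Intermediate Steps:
T(g) = 2*g**3 (T(g) = (g*(2*g))*g = (2*g**2)*g = 2*g**3)
(T(-46) - 44595)/(2922 + (4631 - 1*135)) = (2*(-46)**3 - 44595)/(2922 + (4631 - 1*135)) = (2*(-97336) - 44595)/(2922 + (4631 - 135)) = (-194672 - 44595)/(2922 + 4496) = -239267/7418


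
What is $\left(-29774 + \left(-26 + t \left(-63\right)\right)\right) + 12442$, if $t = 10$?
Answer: $-17988$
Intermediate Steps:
$\left(-29774 + \left(-26 + t \left(-63\right)\right)\right) + 12442 = \left(-29774 + \left(-26 + 10 \left(-63\right)\right)\right) + 12442 = \left(-29774 - 656\right) + 12442 = -30430 + 12442 = -17988$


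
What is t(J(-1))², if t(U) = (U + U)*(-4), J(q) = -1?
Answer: 64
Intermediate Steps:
t(U) = -8*U (t(U) = (2*U)*(-4) = -8*U)
t(J(-1))² = (-8*(-1))² = 8² = 64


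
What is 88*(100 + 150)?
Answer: 22000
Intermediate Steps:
88*(100 + 150) = 88*250 = 22000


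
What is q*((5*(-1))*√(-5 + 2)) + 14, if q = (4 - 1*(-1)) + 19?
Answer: 14 - 120*I*√3 ≈ 14.0 - 207.85*I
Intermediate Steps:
q = 24 (q = (4 + 1) + 19 = 5 + 19 = 24)
q*((5*(-1))*√(-5 + 2)) + 14 = 24*((5*(-1))*√(-5 + 2)) + 14 = 24*(-5*I*√3) + 14 = -120*I*√3 + 14 = 14 - 120*I*√3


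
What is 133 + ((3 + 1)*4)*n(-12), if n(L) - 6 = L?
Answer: 37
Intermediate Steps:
n(L) = 6 + L
133 + ((3 + 1)*4)*n(-12) = 133 + ((3 + 1)*4)*(6 - 12) = 133 + (4*4)*(-6) = 133 + 16*(-6) = 133 - 96 = 37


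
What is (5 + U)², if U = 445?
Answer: 202500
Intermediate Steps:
(5 + U)² = (5 + 445)² = 450² = 202500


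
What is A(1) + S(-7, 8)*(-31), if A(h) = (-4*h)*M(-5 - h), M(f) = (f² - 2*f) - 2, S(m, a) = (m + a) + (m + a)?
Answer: -246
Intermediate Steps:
S(m, a) = 2*a + 2*m (S(m, a) = (a + m) + (a + m) = 2*a + 2*m)
M(f) = -2 + f² - 2*f
A(h) = -4*h*(8 + (-5 - h)² + 2*h) (A(h) = (-4*h)*(-2 + (-5 - h)² - 2*(-5 - h)) = (-4*h)*(-2 + (-5 - h)² + (10 + 2*h)) = (-4*h)*(8 + (-5 - h)² + 2*h) = -4*h*(8 + (-5 - h)² + 2*h))
A(1) + S(-7, 8)*(-31) = 4*1*(-33 - 1*1² - 12*1) + (2*8 + 2*(-7))*(-31) = 4*1*(-33 - 1*1 - 12) + (16 - 14)*(-31) = 4*1*(-33 - 1 - 12) + 2*(-31) = 4*1*(-46) - 62 = -184 - 62 = -246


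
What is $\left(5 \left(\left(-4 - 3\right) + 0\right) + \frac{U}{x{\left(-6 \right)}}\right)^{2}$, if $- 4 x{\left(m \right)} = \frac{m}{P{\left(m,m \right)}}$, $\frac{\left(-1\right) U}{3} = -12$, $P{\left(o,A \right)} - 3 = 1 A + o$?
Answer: $63001$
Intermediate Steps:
$P{\left(o,A \right)} = 3 + A + o$ ($P{\left(o,A \right)} = 3 + \left(1 A + o\right) = 3 + \left(A + o\right) = 3 + A + o$)
$U = 36$ ($U = \left(-3\right) \left(-12\right) = 36$)
$x{\left(m \right)} = - \frac{m}{4 \left(3 + 2 m\right)}$ ($x{\left(m \right)} = - \frac{m \frac{1}{3 + m + m}}{4} = - \frac{m \frac{1}{3 + 2 m}}{4} = - \frac{m}{4 \left(3 + 2 m\right)}$)
$\left(5 \left(\left(-4 - 3\right) + 0\right) + \frac{U}{x{\left(-6 \right)}}\right)^{2} = \left(5 \left(\left(-4 - 3\right) + 0\right) + \frac{36}{\left(-1\right) \left(-6\right) \frac{1}{12 + 8 \left(-6\right)}}\right)^{2} = \left(5 \left(\left(-4 - 3\right) + 0\right) + \frac{36}{\left(-1\right) \left(-6\right) \frac{1}{12 - 48}}\right)^{2} = \left(5 \left(-7 + 0\right) + \frac{36}{\left(-1\right) \left(-6\right) \frac{1}{-36}}\right)^{2} = \left(5 \left(-7\right) + \frac{36}{\left(-1\right) \left(-6\right) \left(- \frac{1}{36}\right)}\right)^{2} = \left(-35 + \frac{36}{- \frac{1}{6}}\right)^{2} = \left(-35 + 36 \left(-6\right)\right)^{2} = \left(-35 - 216\right)^{2} = \left(-251\right)^{2} = 63001$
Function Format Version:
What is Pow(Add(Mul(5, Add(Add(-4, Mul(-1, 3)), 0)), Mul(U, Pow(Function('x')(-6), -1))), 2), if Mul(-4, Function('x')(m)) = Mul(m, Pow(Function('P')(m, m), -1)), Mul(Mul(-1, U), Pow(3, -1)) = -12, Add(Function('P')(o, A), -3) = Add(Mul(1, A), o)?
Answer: 63001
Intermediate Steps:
Function('P')(o, A) = Add(3, A, o) (Function('P')(o, A) = Add(3, Add(Mul(1, A), o)) = Add(3, Add(A, o)) = Add(3, A, o))
U = 36 (U = Mul(-3, -12) = 36)
Function('x')(m) = Mul(Rational(-1, 4), m, Pow(Add(3, Mul(2, m)), -1)) (Function('x')(m) = Mul(Rational(-1, 4), Mul(m, Pow(Add(3, m, m), -1))) = Mul(Rational(-1, 4), Mul(m, Pow(Add(3, Mul(2, m)), -1))) = Mul(Rational(-1, 4), m, Pow(Add(3, Mul(2, m)), -1)))
Pow(Add(Mul(5, Add(Add(-4, Mul(-1, 3)), 0)), Mul(U, Pow(Function('x')(-6), -1))), 2) = Pow(Add(Mul(5, Add(Add(-4, Mul(-1, 3)), 0)), Mul(36, Pow(Mul(-1, -6, Pow(Add(12, Mul(8, -6)), -1)), -1))), 2) = Pow(Add(Mul(5, Add(Add(-4, -3), 0)), Mul(36, Pow(Mul(-1, -6, Pow(Add(12, -48), -1)), -1))), 2) = Pow(Add(Mul(5, Add(-7, 0)), Mul(36, Pow(Mul(-1, -6, Pow(-36, -1)), -1))), 2) = Pow(Add(Mul(5, -7), Mul(36, Pow(Mul(-1, -6, Rational(-1, 36)), -1))), 2) = Pow(Add(-35, Mul(36, Pow(Rational(-1, 6), -1))), 2) = Pow(Add(-35, Mul(36, -6)), 2) = Pow(Add(-35, -216), 2) = Pow(-251, 2) = 63001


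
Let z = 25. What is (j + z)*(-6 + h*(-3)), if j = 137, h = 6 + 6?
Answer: -6804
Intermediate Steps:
h = 12
(j + z)*(-6 + h*(-3)) = (137 + 25)*(-6 + 12*(-3)) = 162*(-6 - 36) = 162*(-42) = -6804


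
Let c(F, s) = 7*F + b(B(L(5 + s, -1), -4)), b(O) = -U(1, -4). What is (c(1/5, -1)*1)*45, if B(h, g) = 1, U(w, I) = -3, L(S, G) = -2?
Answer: 198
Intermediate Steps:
b(O) = 3 (b(O) = -1*(-3) = 3)
c(F, s) = 3 + 7*F (c(F, s) = 7*F + 3 = 3 + 7*F)
(c(1/5, -1)*1)*45 = ((3 + 7/5)*1)*45 = ((22/5)*1)*45 = (22/5)*45 = 198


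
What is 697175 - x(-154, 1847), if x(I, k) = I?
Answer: 697329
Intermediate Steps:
697175 - x(-154, 1847) = 697175 - 1*(-154) = 697175 + 154 = 697329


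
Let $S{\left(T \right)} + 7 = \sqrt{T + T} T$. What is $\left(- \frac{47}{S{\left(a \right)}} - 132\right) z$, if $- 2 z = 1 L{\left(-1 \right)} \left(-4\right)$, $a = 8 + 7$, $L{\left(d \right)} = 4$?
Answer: $- \frac{7078888}{6701} - \frac{5640 \sqrt{30}}{6701} \approx -1061.0$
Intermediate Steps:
$a = 15$
$S{\left(T \right)} = -7 + \sqrt{2} T^{\frac{3}{2}}$ ($S{\left(T \right)} = -7 + \sqrt{T + T} T = -7 + \sqrt{2 T} T = -7 + \sqrt{2} \sqrt{T} T = -7 + \sqrt{2} T^{\frac{3}{2}}$)
$z = 8$ ($z = - \frac{1 \cdot 4 \left(-4\right)}{2} = - \frac{4 \left(-4\right)}{2} = \left(- \frac{1}{2}\right) \left(-16\right) = 8$)
$\left(- \frac{47}{S{\left(a \right)}} - 132\right) z = \left(- \frac{47}{-7 + \sqrt{2} \cdot 15^{\frac{3}{2}}} - 132\right) 8 = \left(- \frac{47}{-7 + \sqrt{2} \cdot 15 \sqrt{15}} + \left(-133 + 1\right)\right) 8 = \left(- \frac{47}{-7 + 15 \sqrt{30}} - 132\right) 8 = \left(-132 - \frac{47}{-7 + 15 \sqrt{30}}\right) 8 = -1056 - \frac{376}{-7 + 15 \sqrt{30}}$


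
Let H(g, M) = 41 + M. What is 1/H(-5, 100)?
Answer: 1/141 ≈ 0.0070922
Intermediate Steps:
1/H(-5, 100) = 1/(41 + 100) = 1/141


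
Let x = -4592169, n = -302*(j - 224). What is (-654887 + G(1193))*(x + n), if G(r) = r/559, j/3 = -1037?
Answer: 1312398728319360/559 ≈ 2.3478e+12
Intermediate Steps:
j = -3111 (j = 3*(-1037) = -3111)
n = 1007170 (n = -302*(-3111 - 224) = -302*(-3335) = 1007170)
G(r) = r/559 (G(r) = r*(1/559) = r/559)
(-654887 + G(1193))*(x + n) = (-654887 + (1/559)*1193)*(-4592169 + 1007170) = (-654887 + 1193/559)*(-3584999) = -366080640/559*(-3584999) = 1312398728319360/559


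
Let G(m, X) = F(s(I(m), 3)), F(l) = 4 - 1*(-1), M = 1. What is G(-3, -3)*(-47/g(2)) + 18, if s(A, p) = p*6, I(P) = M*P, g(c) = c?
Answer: -199/2 ≈ -99.500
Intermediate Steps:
I(P) = P (I(P) = 1*P = P)
s(A, p) = 6*p
F(l) = 5 (F(l) = 4 + 1 = 5)
G(m, X) = 5
G(-3, -3)*(-47/g(2)) + 18 = 5*(-47/2) + 18 = -235/2 + 18 = -199/2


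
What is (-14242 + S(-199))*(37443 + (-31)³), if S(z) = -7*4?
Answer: -109194040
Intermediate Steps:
S(z) = -28
(-14242 + S(-199))*(37443 + (-31)³) = (-14242 - 28)*(37443 + (-31)³) = -14270*(37443 - 29791) = -14270*7652 = -109194040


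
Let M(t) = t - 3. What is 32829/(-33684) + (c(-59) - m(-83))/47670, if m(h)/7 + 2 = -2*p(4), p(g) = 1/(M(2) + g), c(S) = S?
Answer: -111879787/114694020 ≈ -0.97546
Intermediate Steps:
M(t) = -3 + t
p(g) = 1/(-1 + g) (p(g) = 1/((-3 + 2) + g) = 1/(-1 + g))
m(h) = -56/3 (m(h) = -14 + 7*(-2/(-1 + 4)) = -14 + 7*(-2/3) = -14 - 14/3 = -56/3)
32829/(-33684) + (c(-59) - m(-83))/47670 = 32829/(-33684) + (-59 - 1*(-56/3))/47670 = 32829*(-1/33684) + (-59 + 56/3)*(1/47670) = -10943/11228 - 121/3*1/47670 = -10943/11228 - 121/143010 = -111879787/114694020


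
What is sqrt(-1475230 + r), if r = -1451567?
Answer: I*sqrt(2926797) ≈ 1710.8*I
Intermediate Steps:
sqrt(-1475230 + r) = sqrt(-1475230 - 1451567) = sqrt(-2926797) = I*sqrt(2926797)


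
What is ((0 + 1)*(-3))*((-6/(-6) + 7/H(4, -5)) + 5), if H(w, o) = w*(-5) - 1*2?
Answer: -375/22 ≈ -17.045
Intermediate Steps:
H(w, o) = -2 - 5*w (H(w, o) = -5*w - 2 = -2 - 5*w)
((0 + 1)*(-3))*((-6/(-6) + 7/H(4, -5)) + 5) = ((0 + 1)*(-3))*((-6/(-6) + 7/(-2 - 5*4)) + 5) = (1*(-3))*((-6*(-1/6) + 7/(-2 - 20)) + 5) = -3*((1 + 7/(-22)) + 5) = -3*((1 + 7*(-1/22)) + 5) = -3*((1 - 7/22) + 5) = -3*(15/22 + 5) = -3*125/22 = -375/22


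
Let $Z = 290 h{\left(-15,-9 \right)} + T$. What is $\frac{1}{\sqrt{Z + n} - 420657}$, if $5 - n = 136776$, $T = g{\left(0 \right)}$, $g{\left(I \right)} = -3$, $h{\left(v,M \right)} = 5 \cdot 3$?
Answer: $- \frac{420657}{176952444073} - \frac{2 i \sqrt{33106}}{176952444073} \approx -2.3772 \cdot 10^{-6} - 2.0565 \cdot 10^{-9} i$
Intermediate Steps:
$h{\left(v,M \right)} = 15$
$T = -3$
$n = -136771$ ($n = 5 - 136776 = -136771$)
$Z = 4347$ ($Z = 290 \cdot 15 - 3 = 4350 - 3 = 4347$)
$\frac{1}{\sqrt{Z + n} - 420657} = \frac{1}{\sqrt{4347 - 136771} - 420657} = \frac{1}{\sqrt{-132424} - 420657} = \frac{1}{2 i \sqrt{33106} - 420657} = \frac{1}{-420657 + 2 i \sqrt{33106}}$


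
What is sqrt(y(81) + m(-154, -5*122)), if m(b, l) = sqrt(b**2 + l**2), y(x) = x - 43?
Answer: sqrt(38 + 2*sqrt(98954)) ≈ 25.829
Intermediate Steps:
y(x) = -43 + x
sqrt(y(81) + m(-154, -5*122)) = sqrt((-43 + 81) + sqrt((-154)**2 + (-5*122)**2)) = sqrt(38 + sqrt(23716 + (-610)**2)) = sqrt(38 + sqrt(23716 + 372100)) = sqrt(38 + sqrt(395816)) = sqrt(38 + 2*sqrt(98954))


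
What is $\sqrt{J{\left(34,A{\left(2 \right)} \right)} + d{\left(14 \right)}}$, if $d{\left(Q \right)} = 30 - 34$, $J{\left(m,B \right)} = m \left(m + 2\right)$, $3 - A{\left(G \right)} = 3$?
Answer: $2 \sqrt{305} \approx 34.928$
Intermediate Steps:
$A{\left(G \right)} = 0$ ($A{\left(G \right)} = 3 - 3 = 0$)
$J{\left(m,B \right)} = m \left(2 + m\right)$
$d{\left(Q \right)} = -4$ ($d{\left(Q \right)} = 30 - 34 = -4$)
$\sqrt{J{\left(34,A{\left(2 \right)} \right)} + d{\left(14 \right)}} = \sqrt{34 \left(2 + 34\right) - 4} = \sqrt{34 \cdot 36 - 4} = \sqrt{1224 - 4} = \sqrt{1220} = 2 \sqrt{305}$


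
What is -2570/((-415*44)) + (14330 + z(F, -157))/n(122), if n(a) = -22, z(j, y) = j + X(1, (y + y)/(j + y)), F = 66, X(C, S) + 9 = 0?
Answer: -596932/913 ≈ -653.81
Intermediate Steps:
X(C, S) = -9 (X(C, S) = -9 + 0 = -9)
z(j, y) = -9 + j (z(j, y) = j - 9 = -9 + j)
-2570/((-415*44)) + (14330 + z(F, -157))/n(122) = -2570/((-415*44)) + (14330 + (-9 + 66))/(-22) = -2570/(-18260) + (14330 + 57)*(-1/22) = -2570*(-1/18260) + 14387*(-1/22) = 257/1826 - 14387/22 = -596932/913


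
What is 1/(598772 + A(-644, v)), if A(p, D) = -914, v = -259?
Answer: 1/597858 ≈ 1.6726e-6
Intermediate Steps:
1/(598772 + A(-644, v)) = 1/(598772 - 914) = 1/597858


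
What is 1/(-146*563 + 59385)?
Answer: -1/22813 ≈ -4.3835e-5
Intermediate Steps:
1/(-146*563 + 59385) = 1/(-82198 + 59385) = 1/(-22813) = -1/22813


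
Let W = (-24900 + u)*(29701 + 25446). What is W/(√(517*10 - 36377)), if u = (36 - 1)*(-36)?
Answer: 1442645520*I*√31207/31207 ≈ 8.1665e+6*I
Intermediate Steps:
u = -1260 (u = 35*(-36) = -1260)
W = -1442645520 (W = (-24900 - 1260)*(29701 + 25446) = -26160*55147 = -1442645520)
W/(√(517*10 - 36377)) = -1442645520/√(517*10 - 36377) = -1442645520/√(5170 - 36377) = -1442645520*(-I*√31207/31207) = -(-1442645520)*I*√31207/31207 = 1442645520*I*√31207/31207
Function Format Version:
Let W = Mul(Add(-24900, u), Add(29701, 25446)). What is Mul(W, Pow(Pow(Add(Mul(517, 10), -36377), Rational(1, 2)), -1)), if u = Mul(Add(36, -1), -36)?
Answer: Mul(Rational(1442645520, 31207), I, Pow(31207, Rational(1, 2))) ≈ Mul(8.1665e+6, I)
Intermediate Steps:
u = -1260 (u = Mul(35, -36) = -1260)
W = -1442645520 (W = Mul(Add(-24900, -1260), Add(29701, 25446)) = Mul(-26160, 55147) = -1442645520)
Mul(W, Pow(Pow(Add(Mul(517, 10), -36377), Rational(1, 2)), -1)) = Mul(-1442645520, Pow(Pow(Add(Mul(517, 10), -36377), Rational(1, 2)), -1)) = Mul(-1442645520, Pow(Pow(Add(5170, -36377), Rational(1, 2)), -1)) = Mul(-1442645520, Pow(Pow(-31207, Rational(1, 2)), -1)) = Mul(-1442645520, Pow(Mul(I, Pow(31207, Rational(1, 2))), -1)) = Mul(-1442645520, Mul(Rational(-1, 31207), I, Pow(31207, Rational(1, 2)))) = Mul(Rational(1442645520, 31207), I, Pow(31207, Rational(1, 2)))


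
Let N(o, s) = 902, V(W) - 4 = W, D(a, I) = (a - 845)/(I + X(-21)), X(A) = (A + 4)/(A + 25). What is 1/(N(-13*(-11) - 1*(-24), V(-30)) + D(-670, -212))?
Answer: 173/157258 ≈ 0.0011001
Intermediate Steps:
X(A) = (4 + A)/(25 + A)
D(a, I) = (-845 + a)/(-17/4 + I) (D(a, I) = (a - 845)/(I + (4 - 21)/(25 - 21)) = (-845 + a)/(I - 17/4) = (-845 + a)/(-17/4 + I))
V(W) = 4 + W
1/(N(-13*(-11) - 1*(-24), V(-30)) + D(-670, -212)) = 1/(902 + 4*(-845 - 670)/(-17 + 4*(-212))) = 1/(902 + 4*(-1515)/(-17 - 848)) = 1/(902 + 4*(-1515)/(-865)) = 1/(902 + 4*(-1/865)*(-1515)) = 1/(902 + 1212/173) = 1/(157258/173) = 173/157258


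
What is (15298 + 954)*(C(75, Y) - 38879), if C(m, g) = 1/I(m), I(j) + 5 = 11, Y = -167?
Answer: -1895576398/3 ≈ -6.3186e+8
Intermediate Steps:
I(j) = 6 (I(j) = -5 + 11 = 6)
C(m, g) = ⅙ (C(m, g) = 1/6 = ⅙)
(15298 + 954)*(C(75, Y) - 38879) = (15298 + 954)*(⅙ - 38879) = 16252*(-233273/6) = -1895576398/3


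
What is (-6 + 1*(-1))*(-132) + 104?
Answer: 1028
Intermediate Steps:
(-6 + 1*(-1))*(-132) + 104 = (-6 - 1)*(-132) + 104 = -7*(-132) + 104 = 924 + 104 = 1028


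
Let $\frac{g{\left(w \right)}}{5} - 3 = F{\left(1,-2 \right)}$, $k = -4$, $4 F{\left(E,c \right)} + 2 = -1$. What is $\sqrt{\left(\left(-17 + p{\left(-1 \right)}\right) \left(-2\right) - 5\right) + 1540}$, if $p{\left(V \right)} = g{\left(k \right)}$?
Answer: $\frac{\sqrt{6186}}{2} \approx 39.326$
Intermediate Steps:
$F{\left(E,c \right)} = - \frac{3}{4}$ ($F{\left(E,c \right)} = - \frac{1}{2} + \frac{1}{4} \left(-1\right) = - \frac{1}{2} - \frac{1}{4} = - \frac{3}{4}$)
$g{\left(w \right)} = \frac{45}{4}$ ($g{\left(w \right)} = 15 + 5 \left(- \frac{3}{4}\right) = 15 - \frac{15}{4} = \frac{45}{4}$)
$p{\left(V \right)} = \frac{45}{4}$
$\sqrt{\left(\left(-17 + p{\left(-1 \right)}\right) \left(-2\right) - 5\right) + 1540} = \sqrt{\left(\left(-17 + \frac{45}{4}\right) \left(-2\right) - 5\right) + 1540} = \sqrt{\left(\left(- \frac{23}{4}\right) \left(-2\right) - 5\right) + 1540} = \sqrt{\left(\frac{23}{2} - 5\right) + 1540} = \sqrt{\frac{13}{2} + 1540} = \sqrt{\frac{3093}{2}} = \frac{\sqrt{6186}}{2}$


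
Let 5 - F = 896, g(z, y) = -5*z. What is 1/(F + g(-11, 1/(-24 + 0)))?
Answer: -1/836 ≈ -0.0011962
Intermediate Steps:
F = -891 (F = 5 - 1*896 = 5 - 896 = -891)
1/(F + g(-11, 1/(-24 + 0))) = 1/(-891 - 5*(-11)) = 1/(-891 + 55) = 1/(-836) = -1/836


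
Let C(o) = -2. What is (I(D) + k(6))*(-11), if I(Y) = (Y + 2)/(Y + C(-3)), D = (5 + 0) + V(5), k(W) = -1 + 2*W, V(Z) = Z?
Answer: -275/2 ≈ -137.50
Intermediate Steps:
D = 10 (D = (5 + 0) + 5 = 5 + 5 = 10)
I(Y) = (2 + Y)/(-2 + Y) (I(Y) = (Y + 2)/(Y - 2) = (2 + Y)/(-2 + Y))
(I(D) + k(6))*(-11) = ((2 + 10)/(-2 + 10) + (-1 + 2*6))*(-11) = (12/8 + (-1 + 12))*(-11) = ((⅛)*12 + 11)*(-11) = (3/2 + 11)*(-11) = (25/2)*(-11) = -275/2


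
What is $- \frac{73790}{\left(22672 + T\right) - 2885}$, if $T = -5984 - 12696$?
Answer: $- \frac{73790}{1107} \approx -66.658$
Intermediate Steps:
$T = -18680$
$- \frac{73790}{\left(22672 + T\right) - 2885} = - \frac{73790}{\left(22672 - 18680\right) - 2885} = - \frac{73790}{3992 - 2885} = - \frac{73790}{1107}$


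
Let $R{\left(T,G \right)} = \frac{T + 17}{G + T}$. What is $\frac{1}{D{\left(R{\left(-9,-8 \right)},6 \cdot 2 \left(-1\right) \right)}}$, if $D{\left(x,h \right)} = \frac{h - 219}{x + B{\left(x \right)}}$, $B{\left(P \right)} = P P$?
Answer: $\frac{24}{22253} \approx 0.0010785$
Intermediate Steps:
$R{\left(T,G \right)} = \frac{17 + T}{G + T}$
$B{\left(P \right)} = P^{2}$
$D{\left(x,h \right)} = \frac{-219 + h}{x + x^{2}}$ ($D{\left(x,h \right)} = \frac{h - 219}{x + x^{2}} = \frac{-219 + h}{x + x^{2}}$)
$\frac{1}{D{\left(R{\left(-9,-8 \right)},6 \cdot 2 \left(-1\right) \right)}} = \frac{1}{\frac{1}{\frac{1}{-8 - 9} \left(17 - 9\right)} \frac{1}{1 + \frac{17 - 9}{-8 - 9}} \left(-219 + 6 \cdot 2 \left(-1\right)\right)} = \frac{1}{\frac{1}{\frac{1}{-17} \cdot 8} \frac{1}{1 + \frac{1}{-17} \cdot 8} \left(-219 + 12 \left(-1\right)\right)} = \frac{1}{\frac{1}{\left(- \frac{1}{17}\right) 8} \frac{1}{1 - \frac{8}{17}} \left(-219 - 12\right)} = \frac{1}{\frac{1}{- \frac{8}{17}} \frac{1}{1 - \frac{8}{17}} \left(-231\right)} = \frac{1}{\left(- \frac{17}{8}\right) \frac{1}{\frac{9}{17}} \left(-231\right)} = \frac{1}{\left(- \frac{17}{8}\right) \frac{17}{9} \left(-231\right)} = \frac{1}{\frac{22253}{24}} = \frac{24}{22253}$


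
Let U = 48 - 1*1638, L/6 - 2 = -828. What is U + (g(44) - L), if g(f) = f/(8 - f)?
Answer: 30283/9 ≈ 3364.8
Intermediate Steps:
L = -4956 (L = 12 + 6*(-828) = 12 - 4968 = -4956)
U = -1590 (U = 48 - 1638 = -1590)
U + (g(44) - L) = -1590 + (-1*44/(-8 + 44) - 1*(-4956)) = -1590 + (-1*44/36 + 4956) = -1590 + (-1*44*1/36 + 4956) = -1590 + (-11/9 + 4956) = -1590 + 44593/9 = 30283/9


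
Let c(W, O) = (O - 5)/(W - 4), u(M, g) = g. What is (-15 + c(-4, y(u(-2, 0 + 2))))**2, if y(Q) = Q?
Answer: 13689/64 ≈ 213.89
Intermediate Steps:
c(W, O) = (-5 + O)/(-4 + W)
(-15 + c(-4, y(u(-2, 0 + 2))))**2 = (-15 + (-5 + (0 + 2))/(-4 - 4))**2 = (-15 + (-5 + 2)/(-8))**2 = (-15 - 1/8*(-3))**2 = (-15 + 3/8)**2 = (-117/8)**2 = 13689/64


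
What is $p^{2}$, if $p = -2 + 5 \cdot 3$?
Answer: $169$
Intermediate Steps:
$p = 13$ ($p = -2 + 15 = 13$)
$p^{2} = 13^{2} = 169$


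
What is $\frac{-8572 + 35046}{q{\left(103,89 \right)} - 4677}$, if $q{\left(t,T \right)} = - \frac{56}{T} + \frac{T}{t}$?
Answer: $- \frac{17334797}{3062279} \approx -5.6608$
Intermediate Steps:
$\frac{-8572 + 35046}{q{\left(103,89 \right)} - 4677} = \frac{-8572 + 35046}{\left(- \frac{56}{89} + \frac{89}{103}\right) - 4677} = \frac{26474}{\left(\left(-56\right) \frac{1}{89} + 89 \cdot \frac{1}{103}\right) - 4677} = \frac{26474}{\left(- \frac{56}{89} + \frac{89}{103}\right) - 4677} = \frac{26474}{\frac{2153}{9167} - 4677} = \frac{26474}{- \frac{42871906}{9167}} = 26474 \left(- \frac{9167}{42871906}\right) = - \frac{17334797}{3062279}$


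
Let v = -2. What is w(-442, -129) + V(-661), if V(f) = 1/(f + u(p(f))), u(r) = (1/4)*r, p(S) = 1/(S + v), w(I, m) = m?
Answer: -226136169/1752973 ≈ -129.00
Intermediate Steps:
p(S) = 1/(-2 + S) (p(S) = 1/(S - 2) = 1/(-2 + S))
u(r) = r/4 (u(r) = (1*(1/4))*r = r/4)
V(f) = 1/(f + 1/(4*(-2 + f)))
w(-442, -129) + V(-661) = -129 + 4*(-2 - 661)/(1 + 4*(-661)*(-2 - 661)) = -129 + 4*(-663)/(1 + 4*(-661)*(-663)) = -129 + 4*(-663)/(1 + 1752972) = -129 + 4*(-663)/1752973 = -129 + 4*(1/1752973)*(-663) = -129 - 2652/1752973 = -226136169/1752973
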